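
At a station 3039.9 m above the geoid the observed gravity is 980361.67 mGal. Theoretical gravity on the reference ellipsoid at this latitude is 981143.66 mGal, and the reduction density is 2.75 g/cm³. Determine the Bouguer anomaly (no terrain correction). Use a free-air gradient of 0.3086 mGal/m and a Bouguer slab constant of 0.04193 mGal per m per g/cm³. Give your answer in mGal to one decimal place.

-194.4

Free-air correction = 0.3086 × 3039.9 = 938.11 mGal
Free-air anomaly = 980361.67 − 981143.66 + (938.11) = 156.12 mGal
Bouguer slab correction = 0.04193 × 2.75 × 3039.9 = 350.52 mGal
Simple Bouguer anomaly = 156.12 − (350.52) = -194.40 mGal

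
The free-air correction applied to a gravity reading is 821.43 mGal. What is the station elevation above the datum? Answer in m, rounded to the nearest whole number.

2662

h = 821.43 / 0.3086 = 2661.80 m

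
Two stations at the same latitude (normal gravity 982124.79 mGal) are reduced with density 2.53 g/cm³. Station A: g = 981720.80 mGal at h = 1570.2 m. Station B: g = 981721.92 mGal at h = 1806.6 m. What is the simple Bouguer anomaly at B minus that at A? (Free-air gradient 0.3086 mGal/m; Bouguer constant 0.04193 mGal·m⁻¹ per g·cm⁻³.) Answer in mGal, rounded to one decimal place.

49.0

Δg_SB(A) = 981720.80 − 982124.79 + 0.3086×1570.2 − 0.04193×2.53×1570.2 = -86.00 mGal
Δg_SB(B) = 981721.92 − 982124.79 + 0.3086×1806.6 − 0.04193×2.53×1806.6 = -37.00 mGal
Difference = -37.00 − (-86.00) = 49.00 mGal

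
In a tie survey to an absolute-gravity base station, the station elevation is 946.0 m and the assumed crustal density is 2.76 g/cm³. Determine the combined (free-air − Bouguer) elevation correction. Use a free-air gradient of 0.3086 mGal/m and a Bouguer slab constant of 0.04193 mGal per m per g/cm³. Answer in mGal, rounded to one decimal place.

Combined gradient = 0.3086 − 0.04193 × 2.76 = 0.1928732 mGal/m
Combined elevation correction = 0.1928732 × 946.0 = 182.5 mGal

182.5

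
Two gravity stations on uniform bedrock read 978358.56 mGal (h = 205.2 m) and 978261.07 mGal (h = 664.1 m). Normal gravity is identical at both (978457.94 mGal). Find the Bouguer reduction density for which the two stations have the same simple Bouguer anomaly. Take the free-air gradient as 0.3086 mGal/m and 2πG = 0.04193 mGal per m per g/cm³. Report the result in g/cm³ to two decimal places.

Δg_obs = 978261.07 − 978358.56 = -97.49 mGal over Δh = 664.1 − 205.2 = 458.9 m
Equal Bouguer anomalies ⇒ Δg_obs + (0.3086 − 0.04193ρ)·Δh = 0
0.3086 − 0.04193ρ = −Δg_obs/Δh = 0.21244
ρ = (0.3086 − 0.21244) / 0.04193 = 2.29 g/cm³

2.29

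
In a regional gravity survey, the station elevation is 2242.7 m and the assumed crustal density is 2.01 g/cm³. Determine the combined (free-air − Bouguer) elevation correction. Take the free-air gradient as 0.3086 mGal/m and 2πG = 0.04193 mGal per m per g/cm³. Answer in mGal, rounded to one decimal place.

503.1

Combined gradient = 0.3086 − 0.04193 × 2.01 = 0.2243207 mGal/m
Combined elevation correction = 0.2243207 × 2242.7 = 503.1 mGal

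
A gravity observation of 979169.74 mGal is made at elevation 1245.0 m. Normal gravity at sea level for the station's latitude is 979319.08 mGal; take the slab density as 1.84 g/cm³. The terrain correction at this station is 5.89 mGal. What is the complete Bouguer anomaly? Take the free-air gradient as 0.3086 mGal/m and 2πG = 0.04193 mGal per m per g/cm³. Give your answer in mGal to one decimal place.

Free-air correction = 0.3086 × 1245.0 = 384.21 mGal
Free-air anomaly = 979169.74 − 979319.08 + (384.21) = 234.87 mGal
Bouguer slab correction = 0.04193 × 1.84 × 1245.0 = 96.05 mGal
Simple Bouguer anomaly = 234.87 − (96.05) = 138.82 mGal
Complete Bouguer anomaly = 138.82 + 5.89 = 144.71 mGal

144.7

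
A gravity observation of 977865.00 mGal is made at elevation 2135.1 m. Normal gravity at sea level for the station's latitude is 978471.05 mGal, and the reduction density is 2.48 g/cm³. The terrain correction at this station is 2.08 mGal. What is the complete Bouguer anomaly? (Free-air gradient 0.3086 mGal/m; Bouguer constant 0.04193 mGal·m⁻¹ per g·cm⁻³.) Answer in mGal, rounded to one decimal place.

Free-air correction = 0.3086 × 2135.1 = 658.89 mGal
Free-air anomaly = 977865.00 − 978471.05 + (658.89) = 52.84 mGal
Bouguer slab correction = 0.04193 × 2.48 × 2135.1 = 222.02 mGal
Simple Bouguer anomaly = 52.84 − (222.02) = -169.18 mGal
Complete Bouguer anomaly = -169.18 + 2.08 = -167.10 mGal

-167.1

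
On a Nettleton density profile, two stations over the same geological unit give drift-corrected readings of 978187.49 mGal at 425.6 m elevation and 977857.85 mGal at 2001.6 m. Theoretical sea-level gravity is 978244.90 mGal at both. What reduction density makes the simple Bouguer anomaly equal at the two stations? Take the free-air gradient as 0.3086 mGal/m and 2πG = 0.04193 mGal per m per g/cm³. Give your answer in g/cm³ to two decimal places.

Δg_obs = 977857.85 − 978187.49 = -329.64 mGal over Δh = 2001.6 − 425.6 = 1576.0 m
Equal Bouguer anomalies ⇒ Δg_obs + (0.3086 − 0.04193ρ)·Δh = 0
0.3086 − 0.04193ρ = −Δg_obs/Δh = 0.20916
ρ = (0.3086 − 0.20916) / 0.04193 = 2.37 g/cm³

2.37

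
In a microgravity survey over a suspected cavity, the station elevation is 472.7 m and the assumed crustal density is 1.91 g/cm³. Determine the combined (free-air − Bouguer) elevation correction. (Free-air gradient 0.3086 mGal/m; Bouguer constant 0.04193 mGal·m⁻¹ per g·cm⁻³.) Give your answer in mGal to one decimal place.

Combined gradient = 0.3086 − 0.04193 × 1.91 = 0.2285137 mGal/m
Combined elevation correction = 0.2285137 × 472.7 = 108.0 mGal

108.0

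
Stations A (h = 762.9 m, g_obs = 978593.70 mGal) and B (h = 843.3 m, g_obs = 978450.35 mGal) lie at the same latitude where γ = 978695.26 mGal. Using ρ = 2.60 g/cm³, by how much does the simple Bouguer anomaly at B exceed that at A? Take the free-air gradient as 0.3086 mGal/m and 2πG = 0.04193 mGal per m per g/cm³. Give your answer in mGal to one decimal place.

Δg_SB(A) = 978593.70 − 978695.26 + 0.3086×762.9 − 0.04193×2.60×762.9 = 50.70 mGal
Δg_SB(B) = 978450.35 − 978695.26 + 0.3086×843.3 − 0.04193×2.60×843.3 = -76.60 mGal
Difference = -76.60 − (50.70) = -127.30 mGal

-127.3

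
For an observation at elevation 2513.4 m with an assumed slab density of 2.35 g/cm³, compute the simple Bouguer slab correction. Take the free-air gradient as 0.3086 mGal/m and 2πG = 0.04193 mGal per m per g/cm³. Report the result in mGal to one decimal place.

247.7

Bouguer slab correction = 0.04193 × 2.35 × 2513.4 = 247.7 mGal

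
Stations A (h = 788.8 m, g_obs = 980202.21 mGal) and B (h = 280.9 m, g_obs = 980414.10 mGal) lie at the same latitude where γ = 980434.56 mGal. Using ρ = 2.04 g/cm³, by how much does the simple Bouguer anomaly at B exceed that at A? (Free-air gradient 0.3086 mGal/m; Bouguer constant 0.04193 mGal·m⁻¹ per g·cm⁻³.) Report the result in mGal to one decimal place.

98.6

Δg_SB(A) = 980202.21 − 980434.56 + 0.3086×788.8 − 0.04193×2.04×788.8 = -56.40 mGal
Δg_SB(B) = 980414.10 − 980434.56 + 0.3086×280.9 − 0.04193×2.04×280.9 = 42.20 mGal
Difference = 42.20 − (-56.40) = 98.60 mGal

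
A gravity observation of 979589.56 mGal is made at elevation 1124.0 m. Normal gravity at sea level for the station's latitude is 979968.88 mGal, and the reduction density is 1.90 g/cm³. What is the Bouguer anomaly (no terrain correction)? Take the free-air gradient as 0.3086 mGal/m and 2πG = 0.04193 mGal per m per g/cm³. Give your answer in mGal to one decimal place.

Free-air correction = 0.3086 × 1124.0 = 346.87 mGal
Free-air anomaly = 979589.56 − 979968.88 + (346.87) = -32.45 mGal
Bouguer slab correction = 0.04193 × 1.90 × 1124.0 = 89.55 mGal
Simple Bouguer anomaly = -32.45 − (89.55) = -122.00 mGal

-122.0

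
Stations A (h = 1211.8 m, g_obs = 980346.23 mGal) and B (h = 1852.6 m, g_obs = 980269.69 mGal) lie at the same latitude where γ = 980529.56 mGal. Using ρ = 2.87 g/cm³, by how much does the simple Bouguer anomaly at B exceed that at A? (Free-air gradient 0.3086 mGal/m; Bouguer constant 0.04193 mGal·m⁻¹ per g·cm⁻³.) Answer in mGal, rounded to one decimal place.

44.1

Δg_SB(A) = 980346.23 − 980529.56 + 0.3086×1211.8 − 0.04193×2.87×1211.8 = 44.80 mGal
Δg_SB(B) = 980269.69 − 980529.56 + 0.3086×1852.6 − 0.04193×2.87×1852.6 = 88.90 mGal
Difference = 88.90 − (44.80) = 44.10 mGal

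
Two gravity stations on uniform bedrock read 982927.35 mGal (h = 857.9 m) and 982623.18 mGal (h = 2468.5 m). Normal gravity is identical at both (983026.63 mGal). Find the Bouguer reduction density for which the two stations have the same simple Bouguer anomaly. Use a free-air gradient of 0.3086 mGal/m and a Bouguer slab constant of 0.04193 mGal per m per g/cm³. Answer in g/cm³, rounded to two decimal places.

Δg_obs = 982623.18 − 982927.35 = -304.17 mGal over Δh = 2468.5 − 857.9 = 1610.6 m
Equal Bouguer anomalies ⇒ Δg_obs + (0.3086 − 0.04193ρ)·Δh = 0
0.3086 − 0.04193ρ = −Δg_obs/Δh = 0.18886
ρ = (0.3086 − 0.18886) / 0.04193 = 2.86 g/cm³

2.86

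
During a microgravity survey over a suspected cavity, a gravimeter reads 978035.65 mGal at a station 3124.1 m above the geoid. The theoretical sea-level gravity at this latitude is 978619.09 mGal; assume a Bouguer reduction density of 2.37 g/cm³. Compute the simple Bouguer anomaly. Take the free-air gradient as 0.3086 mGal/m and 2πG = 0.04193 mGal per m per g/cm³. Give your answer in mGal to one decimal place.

70.2

Free-air correction = 0.3086 × 3124.1 = 964.10 mGal
Free-air anomaly = 978035.65 − 978619.09 + (964.10) = 380.66 mGal
Bouguer slab correction = 0.04193 × 2.37 × 3124.1 = 310.45 mGal
Simple Bouguer anomaly = 380.66 − (310.45) = 70.21 mGal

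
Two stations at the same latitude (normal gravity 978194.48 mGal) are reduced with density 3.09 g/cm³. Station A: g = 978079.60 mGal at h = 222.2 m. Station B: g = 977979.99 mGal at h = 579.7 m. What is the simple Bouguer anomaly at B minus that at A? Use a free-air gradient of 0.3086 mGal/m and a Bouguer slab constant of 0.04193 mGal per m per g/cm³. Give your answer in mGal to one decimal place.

-35.6

Δg_SB(A) = 978079.60 − 978194.48 + 0.3086×222.2 − 0.04193×3.09×222.2 = -75.10 mGal
Δg_SB(B) = 977979.99 − 978194.48 + 0.3086×579.7 − 0.04193×3.09×579.7 = -110.70 mGal
Difference = -110.70 − (-75.10) = -35.60 mGal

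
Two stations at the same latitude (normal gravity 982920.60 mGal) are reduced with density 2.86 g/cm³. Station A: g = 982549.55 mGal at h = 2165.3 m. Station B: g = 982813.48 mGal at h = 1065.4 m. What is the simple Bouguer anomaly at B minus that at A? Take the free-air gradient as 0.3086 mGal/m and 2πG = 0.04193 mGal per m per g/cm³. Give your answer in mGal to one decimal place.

Δg_SB(A) = 982549.55 − 982920.60 + 0.3086×2165.3 − 0.04193×2.86×2165.3 = 37.50 mGal
Δg_SB(B) = 982813.48 − 982920.60 + 0.3086×1065.4 − 0.04193×2.86×1065.4 = 93.90 mGal
Difference = 93.90 − (37.50) = 56.40 mGal

56.4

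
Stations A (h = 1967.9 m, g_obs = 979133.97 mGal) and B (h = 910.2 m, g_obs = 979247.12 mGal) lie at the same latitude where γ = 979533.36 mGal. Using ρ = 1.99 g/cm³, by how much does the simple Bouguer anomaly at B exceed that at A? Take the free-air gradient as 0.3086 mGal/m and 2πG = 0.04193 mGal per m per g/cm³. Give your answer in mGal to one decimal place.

-125.0

Δg_SB(A) = 979133.97 − 979533.36 + 0.3086×1967.9 − 0.04193×1.99×1967.9 = 43.70 mGal
Δg_SB(B) = 979247.12 − 979533.36 + 0.3086×910.2 − 0.04193×1.99×910.2 = -81.30 mGal
Difference = -81.30 − (43.70) = -125.00 mGal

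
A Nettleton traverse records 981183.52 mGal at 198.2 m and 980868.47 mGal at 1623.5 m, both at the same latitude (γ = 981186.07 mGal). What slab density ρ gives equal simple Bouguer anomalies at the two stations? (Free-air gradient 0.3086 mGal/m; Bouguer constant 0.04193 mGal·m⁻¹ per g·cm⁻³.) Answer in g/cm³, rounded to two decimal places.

Δg_obs = 980868.47 − 981183.52 = -315.05 mGal over Δh = 1623.5 − 198.2 = 1425.3 m
Equal Bouguer anomalies ⇒ Δg_obs + (0.3086 − 0.04193ρ)·Δh = 0
0.3086 − 0.04193ρ = −Δg_obs/Δh = 0.22104
ρ = (0.3086 − 0.22104) / 0.04193 = 2.09 g/cm³

2.09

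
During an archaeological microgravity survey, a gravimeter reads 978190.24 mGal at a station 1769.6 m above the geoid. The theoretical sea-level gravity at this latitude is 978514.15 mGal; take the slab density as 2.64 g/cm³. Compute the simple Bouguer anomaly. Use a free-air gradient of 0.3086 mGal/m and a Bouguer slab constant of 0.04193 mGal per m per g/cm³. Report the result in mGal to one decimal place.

Free-air correction = 0.3086 × 1769.6 = 546.10 mGal
Free-air anomaly = 978190.24 − 978514.15 + (546.10) = 222.19 mGal
Bouguer slab correction = 0.04193 × 2.64 × 1769.6 = 195.89 mGal
Simple Bouguer anomaly = 222.19 − (195.89) = 26.30 mGal

26.3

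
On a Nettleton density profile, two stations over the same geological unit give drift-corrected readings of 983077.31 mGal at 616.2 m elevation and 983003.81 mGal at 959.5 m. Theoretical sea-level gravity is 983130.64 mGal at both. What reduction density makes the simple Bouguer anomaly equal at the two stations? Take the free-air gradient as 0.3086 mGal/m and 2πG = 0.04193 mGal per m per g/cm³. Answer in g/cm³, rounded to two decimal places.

Δg_obs = 983003.81 − 983077.31 = -73.50 mGal over Δh = 959.5 − 616.2 = 343.3 m
Equal Bouguer anomalies ⇒ Δg_obs + (0.3086 − 0.04193ρ)·Δh = 0
0.3086 − 0.04193ρ = −Δg_obs/Δh = 0.21410
ρ = (0.3086 − 0.21410) / 0.04193 = 2.25 g/cm³

2.25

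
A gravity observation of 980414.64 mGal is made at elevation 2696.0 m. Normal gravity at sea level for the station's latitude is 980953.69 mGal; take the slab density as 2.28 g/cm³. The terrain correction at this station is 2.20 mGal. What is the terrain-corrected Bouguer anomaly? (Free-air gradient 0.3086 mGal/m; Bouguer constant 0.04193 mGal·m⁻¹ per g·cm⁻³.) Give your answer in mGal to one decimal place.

37.4

Free-air correction = 0.3086 × 2696.0 = 831.99 mGal
Free-air anomaly = 980414.64 − 980953.69 + (831.99) = 292.94 mGal
Bouguer slab correction = 0.04193 × 2.28 × 2696.0 = 257.74 mGal
Simple Bouguer anomaly = 292.94 − (257.74) = 35.20 mGal
Complete Bouguer anomaly = 35.20 + 2.20 = 37.40 mGal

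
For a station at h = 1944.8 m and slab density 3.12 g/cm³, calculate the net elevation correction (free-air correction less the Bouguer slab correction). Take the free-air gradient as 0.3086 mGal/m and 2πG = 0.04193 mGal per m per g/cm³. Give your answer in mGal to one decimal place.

Combined gradient = 0.3086 − 0.04193 × 3.12 = 0.1777784 mGal/m
Combined elevation correction = 0.1777784 × 1944.8 = 345.7 mGal

345.7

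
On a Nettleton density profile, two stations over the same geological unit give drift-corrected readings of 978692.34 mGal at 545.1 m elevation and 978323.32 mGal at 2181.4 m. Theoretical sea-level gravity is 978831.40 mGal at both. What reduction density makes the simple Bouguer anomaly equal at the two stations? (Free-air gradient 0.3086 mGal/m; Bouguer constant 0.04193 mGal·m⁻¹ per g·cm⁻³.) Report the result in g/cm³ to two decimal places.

1.98

Δg_obs = 978323.32 − 978692.34 = -369.02 mGal over Δh = 2181.4 − 545.1 = 1636.3 m
Equal Bouguer anomalies ⇒ Δg_obs + (0.3086 − 0.04193ρ)·Δh = 0
0.3086 − 0.04193ρ = −Δg_obs/Δh = 0.22552
ρ = (0.3086 − 0.22552) / 0.04193 = 1.98 g/cm³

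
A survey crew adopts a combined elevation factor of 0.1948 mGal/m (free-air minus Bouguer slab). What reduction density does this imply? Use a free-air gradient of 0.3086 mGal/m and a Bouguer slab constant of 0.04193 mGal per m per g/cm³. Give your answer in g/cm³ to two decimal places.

2.71

0.1948 = 0.3086 − 0.04193 × ρ
ρ = (0.3086 − 0.1948) / 0.04193 = 2.71 g/cm³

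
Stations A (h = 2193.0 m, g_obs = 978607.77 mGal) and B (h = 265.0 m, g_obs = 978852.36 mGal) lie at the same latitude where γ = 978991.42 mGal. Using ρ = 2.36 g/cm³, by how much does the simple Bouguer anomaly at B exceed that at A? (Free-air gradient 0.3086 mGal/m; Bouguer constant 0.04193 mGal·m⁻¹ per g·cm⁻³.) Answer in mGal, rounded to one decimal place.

Δg_SB(A) = 978607.77 − 978991.42 + 0.3086×2193.0 − 0.04193×2.36×2193.0 = 76.10 mGal
Δg_SB(B) = 978852.36 − 978991.42 + 0.3086×265.0 − 0.04193×2.36×265.0 = -83.50 mGal
Difference = -83.50 − (76.10) = -159.60 mGal

-159.6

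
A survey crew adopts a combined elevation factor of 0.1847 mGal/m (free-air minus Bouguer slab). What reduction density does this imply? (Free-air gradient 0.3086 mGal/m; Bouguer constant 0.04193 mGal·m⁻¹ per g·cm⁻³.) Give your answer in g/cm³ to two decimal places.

2.95

0.1847 = 0.3086 − 0.04193 × ρ
ρ = (0.3086 − 0.1847) / 0.04193 = 2.95 g/cm³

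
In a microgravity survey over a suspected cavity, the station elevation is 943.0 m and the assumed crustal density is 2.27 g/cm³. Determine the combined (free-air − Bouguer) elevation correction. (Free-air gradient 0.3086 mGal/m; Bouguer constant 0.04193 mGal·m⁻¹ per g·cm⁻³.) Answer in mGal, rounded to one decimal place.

Combined gradient = 0.3086 − 0.04193 × 2.27 = 0.2134189 mGal/m
Combined elevation correction = 0.2134189 × 943.0 = 201.3 mGal

201.3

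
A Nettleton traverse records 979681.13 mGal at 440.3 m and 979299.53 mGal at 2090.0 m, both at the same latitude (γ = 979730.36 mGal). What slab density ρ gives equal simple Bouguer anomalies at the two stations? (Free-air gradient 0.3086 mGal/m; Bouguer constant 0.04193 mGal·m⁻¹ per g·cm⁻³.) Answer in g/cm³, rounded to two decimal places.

Δg_obs = 979299.53 − 979681.13 = -381.60 mGal over Δh = 2090.0 − 440.3 = 1649.7 m
Equal Bouguer anomalies ⇒ Δg_obs + (0.3086 − 0.04193ρ)·Δh = 0
0.3086 − 0.04193ρ = −Δg_obs/Δh = 0.23131
ρ = (0.3086 − 0.23131) / 0.04193 = 1.84 g/cm³

1.84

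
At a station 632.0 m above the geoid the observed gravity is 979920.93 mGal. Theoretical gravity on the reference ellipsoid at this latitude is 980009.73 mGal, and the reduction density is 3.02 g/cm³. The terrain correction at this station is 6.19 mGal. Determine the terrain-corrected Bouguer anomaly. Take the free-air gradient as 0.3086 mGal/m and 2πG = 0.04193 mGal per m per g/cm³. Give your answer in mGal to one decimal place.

32.4

Free-air correction = 0.3086 × 632.0 = 195.04 mGal
Free-air anomaly = 979920.93 − 980009.73 + (195.04) = 106.24 mGal
Bouguer slab correction = 0.04193 × 3.02 × 632.0 = 80.03 mGal
Simple Bouguer anomaly = 106.24 − (80.03) = 26.21 mGal
Complete Bouguer anomaly = 26.21 + 6.19 = 32.40 mGal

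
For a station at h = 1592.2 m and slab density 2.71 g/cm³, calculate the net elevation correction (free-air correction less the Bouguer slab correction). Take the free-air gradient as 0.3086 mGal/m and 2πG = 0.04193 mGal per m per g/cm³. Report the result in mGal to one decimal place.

Combined gradient = 0.3086 − 0.04193 × 2.71 = 0.1949697 mGal/m
Combined elevation correction = 0.1949697 × 1592.2 = 310.4 mGal

310.4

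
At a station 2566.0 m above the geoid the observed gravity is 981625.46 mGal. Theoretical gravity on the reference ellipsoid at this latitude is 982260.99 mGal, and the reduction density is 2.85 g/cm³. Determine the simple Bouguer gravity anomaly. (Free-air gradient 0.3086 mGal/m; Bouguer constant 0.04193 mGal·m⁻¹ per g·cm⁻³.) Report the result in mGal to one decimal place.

Free-air correction = 0.3086 × 2566.0 = 791.87 mGal
Free-air anomaly = 981625.46 − 982260.99 + (791.87) = 156.34 mGal
Bouguer slab correction = 0.04193 × 2.85 × 2566.0 = 306.64 mGal
Simple Bouguer anomaly = 156.34 − (306.64) = -150.30 mGal

-150.3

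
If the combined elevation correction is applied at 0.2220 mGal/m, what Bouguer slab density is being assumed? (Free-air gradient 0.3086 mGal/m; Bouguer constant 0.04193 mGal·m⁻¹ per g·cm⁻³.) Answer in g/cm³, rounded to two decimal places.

0.2220 = 0.3086 − 0.04193 × ρ
ρ = (0.3086 − 0.2220) / 0.04193 = 2.07 g/cm³

2.07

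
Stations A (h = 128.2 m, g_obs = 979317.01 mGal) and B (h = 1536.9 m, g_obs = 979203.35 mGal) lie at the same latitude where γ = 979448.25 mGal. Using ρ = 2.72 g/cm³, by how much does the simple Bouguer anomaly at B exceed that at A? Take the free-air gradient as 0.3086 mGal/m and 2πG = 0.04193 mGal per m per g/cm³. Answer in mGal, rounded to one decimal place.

Δg_SB(A) = 979317.01 − 979448.25 + 0.3086×128.2 − 0.04193×2.72×128.2 = -106.30 mGal
Δg_SB(B) = 979203.35 − 979448.25 + 0.3086×1536.9 − 0.04193×2.72×1536.9 = 54.10 mGal
Difference = 54.10 − (-106.30) = 160.40 mGal

160.4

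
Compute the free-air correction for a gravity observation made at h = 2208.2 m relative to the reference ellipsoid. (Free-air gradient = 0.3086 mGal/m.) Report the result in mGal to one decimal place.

681.5

Free-air correction = 0.3086 × 2208.2 = 681.5 mGal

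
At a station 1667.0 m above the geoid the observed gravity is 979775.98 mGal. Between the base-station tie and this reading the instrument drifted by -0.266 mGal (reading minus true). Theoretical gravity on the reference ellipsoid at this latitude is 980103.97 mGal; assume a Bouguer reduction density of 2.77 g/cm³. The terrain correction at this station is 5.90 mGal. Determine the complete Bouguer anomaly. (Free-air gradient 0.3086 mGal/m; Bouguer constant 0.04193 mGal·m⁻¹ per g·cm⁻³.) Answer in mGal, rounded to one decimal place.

Drift-corrected reading = 979775.98 − (-0.266) = 979776.246 mGal
Free-air correction = 0.3086 × 1667.0 = 514.44 mGal
Free-air anomaly = 979776.246 − 980103.97 + (514.44) = 186.716 mGal
Bouguer slab correction = 0.04193 × 2.77 × 1667.0 = 193.62 mGal
Simple Bouguer anomaly = 186.716 − (193.62) = -6.904 mGal
Complete Bouguer anomaly = -6.904 + 5.90 = -1.004 mGal

-1.0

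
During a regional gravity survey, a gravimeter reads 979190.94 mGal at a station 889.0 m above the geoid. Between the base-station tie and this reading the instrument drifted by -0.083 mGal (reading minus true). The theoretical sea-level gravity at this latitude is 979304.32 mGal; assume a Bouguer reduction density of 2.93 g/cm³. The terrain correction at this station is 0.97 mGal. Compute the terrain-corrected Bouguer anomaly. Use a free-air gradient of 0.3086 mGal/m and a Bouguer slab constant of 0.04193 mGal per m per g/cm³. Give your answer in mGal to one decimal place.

Drift-corrected reading = 979190.94 − (-0.083) = 979191.023 mGal
Free-air correction = 0.3086 × 889.0 = 274.35 mGal
Free-air anomaly = 979191.023 − 979304.32 + (274.35) = 161.053 mGal
Bouguer slab correction = 0.04193 × 2.93 × 889.0 = 109.22 mGal
Simple Bouguer anomaly = 161.053 − (109.22) = 51.833 mGal
Complete Bouguer anomaly = 51.833 + 0.97 = 52.803 mGal

52.8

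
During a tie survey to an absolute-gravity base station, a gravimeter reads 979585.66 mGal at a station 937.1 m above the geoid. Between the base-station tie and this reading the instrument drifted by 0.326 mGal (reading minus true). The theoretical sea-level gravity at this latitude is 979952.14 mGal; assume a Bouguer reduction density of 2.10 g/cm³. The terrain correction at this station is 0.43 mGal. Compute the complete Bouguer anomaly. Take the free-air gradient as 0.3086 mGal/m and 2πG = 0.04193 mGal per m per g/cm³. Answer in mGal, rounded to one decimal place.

-159.7

Drift-corrected reading = 979585.66 − (0.326) = 979585.334 mGal
Free-air correction = 0.3086 × 937.1 = 289.19 mGal
Free-air anomaly = 979585.334 − 979952.14 + (289.19) = -77.616 mGal
Bouguer slab correction = 0.04193 × 2.10 × 937.1 = 82.51 mGal
Simple Bouguer anomaly = -77.616 − (82.51) = -160.126 mGal
Complete Bouguer anomaly = -160.126 + 0.43 = -159.696 mGal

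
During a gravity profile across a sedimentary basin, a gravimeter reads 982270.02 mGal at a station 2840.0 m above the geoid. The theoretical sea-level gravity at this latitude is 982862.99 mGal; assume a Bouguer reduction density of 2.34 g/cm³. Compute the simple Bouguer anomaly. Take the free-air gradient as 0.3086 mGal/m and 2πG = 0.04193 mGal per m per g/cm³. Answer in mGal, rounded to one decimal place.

Free-air correction = 0.3086 × 2840.0 = 876.42 mGal
Free-air anomaly = 982270.02 − 982862.99 + (876.42) = 283.45 mGal
Bouguer slab correction = 0.04193 × 2.34 × 2840.0 = 278.65 mGal
Simple Bouguer anomaly = 283.45 − (278.65) = 4.80 mGal

4.8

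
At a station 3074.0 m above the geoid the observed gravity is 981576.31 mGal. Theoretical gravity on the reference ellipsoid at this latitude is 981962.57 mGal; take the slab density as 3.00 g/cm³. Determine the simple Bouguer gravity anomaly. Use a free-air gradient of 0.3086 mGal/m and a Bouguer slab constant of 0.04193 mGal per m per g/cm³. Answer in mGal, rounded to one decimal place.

Free-air correction = 0.3086 × 3074.0 = 948.64 mGal
Free-air anomaly = 981576.31 − 981962.57 + (948.64) = 562.38 mGal
Bouguer slab correction = 0.04193 × 3.00 × 3074.0 = 386.68 mGal
Simple Bouguer anomaly = 562.38 − (386.68) = 175.70 mGal

175.7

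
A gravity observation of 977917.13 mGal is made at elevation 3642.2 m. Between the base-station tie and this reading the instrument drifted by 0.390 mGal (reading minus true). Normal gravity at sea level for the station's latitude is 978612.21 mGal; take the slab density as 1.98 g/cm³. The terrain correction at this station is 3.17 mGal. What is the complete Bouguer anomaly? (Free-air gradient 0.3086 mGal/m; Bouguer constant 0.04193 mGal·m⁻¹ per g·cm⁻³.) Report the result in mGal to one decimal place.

Drift-corrected reading = 977917.13 − (0.390) = 977916.740 mGal
Free-air correction = 0.3086 × 3642.2 = 1123.98 mGal
Free-air anomaly = 977916.740 − 978612.21 + (1123.98) = 428.510 mGal
Bouguer slab correction = 0.04193 × 1.98 × 3642.2 = 302.38 mGal
Simple Bouguer anomaly = 428.510 − (302.38) = 126.130 mGal
Complete Bouguer anomaly = 126.130 + 3.17 = 129.300 mGal

129.3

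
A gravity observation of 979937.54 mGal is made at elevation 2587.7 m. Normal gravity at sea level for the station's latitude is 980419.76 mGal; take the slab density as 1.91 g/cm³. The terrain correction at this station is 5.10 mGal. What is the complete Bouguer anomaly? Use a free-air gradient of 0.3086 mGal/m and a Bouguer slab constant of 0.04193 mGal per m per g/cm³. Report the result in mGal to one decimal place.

114.2

Free-air correction = 0.3086 × 2587.7 = 798.56 mGal
Free-air anomaly = 979937.54 − 980419.76 + (798.56) = 316.34 mGal
Bouguer slab correction = 0.04193 × 1.91 × 2587.7 = 207.24 mGal
Simple Bouguer anomaly = 316.34 − (207.24) = 109.10 mGal
Complete Bouguer anomaly = 109.10 + 5.10 = 114.20 mGal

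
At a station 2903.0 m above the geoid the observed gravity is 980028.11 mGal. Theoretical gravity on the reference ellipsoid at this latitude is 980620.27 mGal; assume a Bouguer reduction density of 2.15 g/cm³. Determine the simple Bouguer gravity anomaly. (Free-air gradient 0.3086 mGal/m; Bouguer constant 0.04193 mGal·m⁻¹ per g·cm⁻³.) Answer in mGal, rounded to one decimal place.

42.0

Free-air correction = 0.3086 × 2903.0 = 895.87 mGal
Free-air anomaly = 980028.11 − 980620.27 + (895.87) = 303.71 mGal
Bouguer slab correction = 0.04193 × 2.15 × 2903.0 = 261.70 mGal
Simple Bouguer anomaly = 303.71 − (261.70) = 42.01 mGal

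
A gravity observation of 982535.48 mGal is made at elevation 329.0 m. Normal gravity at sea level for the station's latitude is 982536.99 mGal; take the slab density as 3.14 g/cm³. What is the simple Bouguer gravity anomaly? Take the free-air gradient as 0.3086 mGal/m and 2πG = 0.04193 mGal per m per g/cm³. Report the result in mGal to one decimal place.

56.7

Free-air correction = 0.3086 × 329.0 = 101.53 mGal
Free-air anomaly = 982535.48 − 982536.99 + (101.53) = 100.02 mGal
Bouguer slab correction = 0.04193 × 3.14 × 329.0 = 43.32 mGal
Simple Bouguer anomaly = 100.02 − (43.32) = 56.70 mGal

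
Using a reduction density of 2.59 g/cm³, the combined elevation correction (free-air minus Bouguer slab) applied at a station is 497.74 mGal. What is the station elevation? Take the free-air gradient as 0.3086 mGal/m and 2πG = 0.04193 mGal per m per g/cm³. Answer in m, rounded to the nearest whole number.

Combined gradient = 0.3086 − 0.04193 × 2.59 = 0.2000013 mGal/m
h = 497.74 / 0.2000013 = 2488.68 m

2489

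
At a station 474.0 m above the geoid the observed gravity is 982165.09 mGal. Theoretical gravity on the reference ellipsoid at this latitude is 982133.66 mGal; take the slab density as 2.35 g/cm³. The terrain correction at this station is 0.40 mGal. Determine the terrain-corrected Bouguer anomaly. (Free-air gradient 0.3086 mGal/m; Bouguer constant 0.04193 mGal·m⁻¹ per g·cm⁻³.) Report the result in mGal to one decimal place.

Free-air correction = 0.3086 × 474.0 = 146.28 mGal
Free-air anomaly = 982165.09 − 982133.66 + (146.28) = 177.71 mGal
Bouguer slab correction = 0.04193 × 2.35 × 474.0 = 46.71 mGal
Simple Bouguer anomaly = 177.71 − (46.71) = 131.00 mGal
Complete Bouguer anomaly = 131.00 + 0.40 = 131.40 mGal

131.4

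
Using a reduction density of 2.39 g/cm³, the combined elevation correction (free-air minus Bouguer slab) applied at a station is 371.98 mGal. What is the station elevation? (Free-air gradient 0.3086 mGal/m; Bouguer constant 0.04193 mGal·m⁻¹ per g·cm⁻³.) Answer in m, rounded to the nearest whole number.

1785

Combined gradient = 0.3086 − 0.04193 × 2.39 = 0.2083873 mGal/m
h = 371.98 / 0.2083873 = 1785.04 m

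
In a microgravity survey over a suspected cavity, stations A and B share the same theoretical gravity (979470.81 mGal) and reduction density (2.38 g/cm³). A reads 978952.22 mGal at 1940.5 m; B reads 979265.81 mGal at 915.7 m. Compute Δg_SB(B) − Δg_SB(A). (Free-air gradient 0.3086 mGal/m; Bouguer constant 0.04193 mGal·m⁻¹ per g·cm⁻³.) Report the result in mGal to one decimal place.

99.6

Δg_SB(A) = 978952.22 − 979470.81 + 0.3086×1940.5 − 0.04193×2.38×1940.5 = -113.40 mGal
Δg_SB(B) = 979265.81 − 979470.81 + 0.3086×915.7 − 0.04193×2.38×915.7 = -13.80 mGal
Difference = -13.80 − (-113.40) = 99.60 mGal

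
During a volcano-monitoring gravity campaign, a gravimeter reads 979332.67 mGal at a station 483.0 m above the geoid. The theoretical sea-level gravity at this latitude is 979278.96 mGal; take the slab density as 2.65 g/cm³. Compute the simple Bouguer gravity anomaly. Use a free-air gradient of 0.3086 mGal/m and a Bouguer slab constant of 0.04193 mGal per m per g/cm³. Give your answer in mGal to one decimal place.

Free-air correction = 0.3086 × 483.0 = 149.05 mGal
Free-air anomaly = 979332.67 − 979278.96 + (149.05) = 202.76 mGal
Bouguer slab correction = 0.04193 × 2.65 × 483.0 = 53.67 mGal
Simple Bouguer anomaly = 202.76 − (53.67) = 149.09 mGal

149.1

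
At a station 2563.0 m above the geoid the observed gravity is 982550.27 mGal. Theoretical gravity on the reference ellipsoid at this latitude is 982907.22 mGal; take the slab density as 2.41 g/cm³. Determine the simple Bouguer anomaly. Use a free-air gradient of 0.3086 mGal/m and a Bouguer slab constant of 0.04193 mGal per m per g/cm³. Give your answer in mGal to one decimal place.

175.0

Free-air correction = 0.3086 × 2563.0 = 790.94 mGal
Free-air anomaly = 982550.27 − 982907.22 + (790.94) = 433.99 mGal
Bouguer slab correction = 0.04193 × 2.41 × 2563.0 = 258.99 mGal
Simple Bouguer anomaly = 433.99 − (258.99) = 175.00 mGal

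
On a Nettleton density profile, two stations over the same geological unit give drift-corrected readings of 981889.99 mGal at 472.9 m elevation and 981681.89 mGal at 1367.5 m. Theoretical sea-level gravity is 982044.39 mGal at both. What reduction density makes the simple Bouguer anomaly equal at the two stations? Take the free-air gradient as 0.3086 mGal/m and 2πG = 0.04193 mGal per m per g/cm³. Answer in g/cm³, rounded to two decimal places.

Δg_obs = 981681.89 − 981889.99 = -208.10 mGal over Δh = 1367.5 − 472.9 = 894.6 m
Equal Bouguer anomalies ⇒ Δg_obs + (0.3086 − 0.04193ρ)·Δh = 0
0.3086 − 0.04193ρ = −Δg_obs/Δh = 0.23262
ρ = (0.3086 − 0.23262) / 0.04193 = 1.81 g/cm³

1.81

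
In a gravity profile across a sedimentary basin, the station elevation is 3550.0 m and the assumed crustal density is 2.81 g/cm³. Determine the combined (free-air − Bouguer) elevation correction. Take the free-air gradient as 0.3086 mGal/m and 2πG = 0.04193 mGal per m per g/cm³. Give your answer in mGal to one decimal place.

Combined gradient = 0.3086 − 0.04193 × 2.81 = 0.1907767 mGal/m
Combined elevation correction = 0.1907767 × 3550.0 = 677.3 mGal

677.3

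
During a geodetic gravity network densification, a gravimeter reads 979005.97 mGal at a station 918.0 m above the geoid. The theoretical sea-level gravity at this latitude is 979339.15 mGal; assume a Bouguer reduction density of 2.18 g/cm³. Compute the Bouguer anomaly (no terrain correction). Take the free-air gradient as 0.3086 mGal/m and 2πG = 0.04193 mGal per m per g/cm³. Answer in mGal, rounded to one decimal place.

-133.8

Free-air correction = 0.3086 × 918.0 = 283.29 mGal
Free-air anomaly = 979005.97 − 979339.15 + (283.29) = -49.89 mGal
Bouguer slab correction = 0.04193 × 2.18 × 918.0 = 83.91 mGal
Simple Bouguer anomaly = -49.89 − (83.91) = -133.80 mGal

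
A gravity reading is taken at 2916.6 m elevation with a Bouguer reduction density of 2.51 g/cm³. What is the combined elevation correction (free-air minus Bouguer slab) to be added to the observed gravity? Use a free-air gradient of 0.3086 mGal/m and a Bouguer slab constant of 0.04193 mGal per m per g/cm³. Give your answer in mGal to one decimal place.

593.1

Combined gradient = 0.3086 − 0.04193 × 2.51 = 0.2033557 mGal/m
Combined elevation correction = 0.2033557 × 2916.6 = 593.1 mGal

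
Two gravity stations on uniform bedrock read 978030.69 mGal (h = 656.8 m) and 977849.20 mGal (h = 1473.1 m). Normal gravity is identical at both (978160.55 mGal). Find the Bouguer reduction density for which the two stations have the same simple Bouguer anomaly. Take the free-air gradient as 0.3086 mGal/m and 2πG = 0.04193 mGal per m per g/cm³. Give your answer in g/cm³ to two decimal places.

2.06

Δg_obs = 977849.20 − 978030.69 = -181.49 mGal over Δh = 1473.1 − 656.8 = 816.3 m
Equal Bouguer anomalies ⇒ Δg_obs + (0.3086 − 0.04193ρ)·Δh = 0
0.3086 − 0.04193ρ = −Δg_obs/Δh = 0.22233
ρ = (0.3086 − 0.22233) / 0.04193 = 2.06 g/cm³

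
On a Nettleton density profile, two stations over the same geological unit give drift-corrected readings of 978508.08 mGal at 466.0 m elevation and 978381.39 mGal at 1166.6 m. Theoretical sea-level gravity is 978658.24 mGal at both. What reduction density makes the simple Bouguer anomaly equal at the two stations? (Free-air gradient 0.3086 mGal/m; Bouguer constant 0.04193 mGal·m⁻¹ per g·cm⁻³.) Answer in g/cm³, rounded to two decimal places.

3.05

Δg_obs = 978381.39 − 978508.08 = -126.69 mGal over Δh = 1166.6 − 466.0 = 700.6 m
Equal Bouguer anomalies ⇒ Δg_obs + (0.3086 − 0.04193ρ)·Δh = 0
0.3086 − 0.04193ρ = −Δg_obs/Δh = 0.18083
ρ = (0.3086 − 0.18083) / 0.04193 = 3.05 g/cm³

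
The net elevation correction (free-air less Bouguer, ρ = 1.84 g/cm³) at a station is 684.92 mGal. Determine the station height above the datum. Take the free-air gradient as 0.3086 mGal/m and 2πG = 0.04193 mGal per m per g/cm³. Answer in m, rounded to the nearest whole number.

Combined gradient = 0.3086 − 0.04193 × 1.84 = 0.2314488 mGal/m
h = 684.92 / 0.2314488 = 2959.27 m

2959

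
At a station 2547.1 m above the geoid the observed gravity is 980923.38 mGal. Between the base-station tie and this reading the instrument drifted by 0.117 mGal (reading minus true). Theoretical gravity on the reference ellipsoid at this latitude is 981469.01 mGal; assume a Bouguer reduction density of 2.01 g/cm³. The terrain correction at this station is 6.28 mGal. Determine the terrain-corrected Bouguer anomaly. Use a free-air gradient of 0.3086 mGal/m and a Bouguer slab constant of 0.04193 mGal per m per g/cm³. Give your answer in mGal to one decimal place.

31.9

Drift-corrected reading = 980923.38 − (0.117) = 980923.263 mGal
Free-air correction = 0.3086 × 2547.1 = 786.04 mGal
Free-air anomaly = 980923.263 − 981469.01 + (786.04) = 240.293 mGal
Bouguer slab correction = 0.04193 × 2.01 × 2547.1 = 214.67 mGal
Simple Bouguer anomaly = 240.293 − (214.67) = 25.623 mGal
Complete Bouguer anomaly = 25.623 + 6.28 = 31.903 mGal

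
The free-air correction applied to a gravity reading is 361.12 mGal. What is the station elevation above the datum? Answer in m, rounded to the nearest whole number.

1170

h = 361.12 / 0.3086 = 1170.19 m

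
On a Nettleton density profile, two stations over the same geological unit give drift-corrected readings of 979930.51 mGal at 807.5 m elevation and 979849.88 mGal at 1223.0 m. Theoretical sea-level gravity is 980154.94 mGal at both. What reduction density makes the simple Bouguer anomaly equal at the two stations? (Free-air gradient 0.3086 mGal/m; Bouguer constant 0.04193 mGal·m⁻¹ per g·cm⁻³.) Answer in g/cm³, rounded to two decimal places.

Δg_obs = 979849.88 − 979930.51 = -80.63 mGal over Δh = 1223.0 − 807.5 = 415.5 m
Equal Bouguer anomalies ⇒ Δg_obs + (0.3086 − 0.04193ρ)·Δh = 0
0.3086 − 0.04193ρ = −Δg_obs/Δh = 0.19406
ρ = (0.3086 − 0.19406) / 0.04193 = 2.73 g/cm³

2.73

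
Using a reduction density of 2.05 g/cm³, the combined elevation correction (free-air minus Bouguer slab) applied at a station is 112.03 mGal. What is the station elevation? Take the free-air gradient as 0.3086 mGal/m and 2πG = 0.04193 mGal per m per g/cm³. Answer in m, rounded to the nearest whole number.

Combined gradient = 0.3086 − 0.04193 × 2.05 = 0.2226435 mGal/m
h = 112.03 / 0.2226435 = 503.18 m

503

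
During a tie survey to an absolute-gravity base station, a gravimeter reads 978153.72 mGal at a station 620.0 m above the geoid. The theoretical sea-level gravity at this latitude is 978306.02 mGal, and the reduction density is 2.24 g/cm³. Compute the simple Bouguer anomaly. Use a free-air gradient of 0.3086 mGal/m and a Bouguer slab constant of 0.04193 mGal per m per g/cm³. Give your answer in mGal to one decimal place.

-19.2

Free-air correction = 0.3086 × 620.0 = 191.33 mGal
Free-air anomaly = 978153.72 − 978306.02 + (191.33) = 39.03 mGal
Bouguer slab correction = 0.04193 × 2.24 × 620.0 = 58.23 mGal
Simple Bouguer anomaly = 39.03 − (58.23) = -19.20 mGal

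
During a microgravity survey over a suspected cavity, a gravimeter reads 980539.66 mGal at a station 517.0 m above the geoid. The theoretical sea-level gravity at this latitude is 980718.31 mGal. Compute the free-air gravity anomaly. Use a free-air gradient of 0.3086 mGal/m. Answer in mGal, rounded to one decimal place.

-19.1

Free-air correction = 0.3086 × 517.0 = 159.55 mGal
Free-air anomaly = 980539.66 − 980718.31 + (159.55) = -19.10 mGal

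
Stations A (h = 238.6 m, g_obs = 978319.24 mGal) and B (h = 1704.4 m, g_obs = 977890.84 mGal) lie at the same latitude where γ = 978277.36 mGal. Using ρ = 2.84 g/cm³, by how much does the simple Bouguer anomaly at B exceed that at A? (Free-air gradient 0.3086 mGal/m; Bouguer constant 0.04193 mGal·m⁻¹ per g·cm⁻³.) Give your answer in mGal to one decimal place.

-150.6

Δg_SB(A) = 978319.24 − 978277.36 + 0.3086×238.6 − 0.04193×2.84×238.6 = 87.10 mGal
Δg_SB(B) = 977890.84 − 978277.36 + 0.3086×1704.4 − 0.04193×2.84×1704.4 = -63.50 mGal
Difference = -63.50 − (87.10) = -150.60 mGal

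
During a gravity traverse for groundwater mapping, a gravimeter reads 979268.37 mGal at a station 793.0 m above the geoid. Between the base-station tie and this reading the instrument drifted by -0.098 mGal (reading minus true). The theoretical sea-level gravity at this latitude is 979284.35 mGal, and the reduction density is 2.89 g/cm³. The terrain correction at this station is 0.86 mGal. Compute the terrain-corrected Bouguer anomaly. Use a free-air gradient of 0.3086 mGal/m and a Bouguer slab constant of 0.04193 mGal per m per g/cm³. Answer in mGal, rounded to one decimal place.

Drift-corrected reading = 979268.37 − (-0.098) = 979268.468 mGal
Free-air correction = 0.3086 × 793.0 = 244.72 mGal
Free-air anomaly = 979268.468 − 979284.35 + (244.72) = 228.838 mGal
Bouguer slab correction = 0.04193 × 2.89 × 793.0 = 96.09 mGal
Simple Bouguer anomaly = 228.838 − (96.09) = 132.748 mGal
Complete Bouguer anomaly = 132.748 + 0.86 = 133.608 mGal

133.6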